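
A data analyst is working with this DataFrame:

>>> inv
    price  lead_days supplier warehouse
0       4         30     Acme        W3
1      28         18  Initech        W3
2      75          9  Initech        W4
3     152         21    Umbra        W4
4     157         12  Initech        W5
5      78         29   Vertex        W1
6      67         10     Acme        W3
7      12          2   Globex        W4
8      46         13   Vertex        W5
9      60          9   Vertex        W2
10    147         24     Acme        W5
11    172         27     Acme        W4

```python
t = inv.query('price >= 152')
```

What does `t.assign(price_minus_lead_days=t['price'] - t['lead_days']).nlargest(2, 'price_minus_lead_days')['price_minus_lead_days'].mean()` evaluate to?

filter rows where price >= 152:
    price  lead_days supplier warehouse
3     152         21    Umbra        W4
4     157         12  Initech        W5
11    172         27     Acme        W4
add column price_minus_lead_days = t['price'] - t['lead_days']:
    price  lead_days supplier warehouse  price_minus_lead_days
3     152         21    Umbra        W4                    131
4     157         12  Initech        W5                    145
11    172         27     Acme        W4                    145
take 2 rows with largest price_minus_lead_days:
    price  lead_days supplier warehouse  price_minus_lead_days
4     157         12  Initech        W5                    145
11    172         27     Acme        W4                    145
The mean of column 'price_minus_lead_days' is 145.0.

145.0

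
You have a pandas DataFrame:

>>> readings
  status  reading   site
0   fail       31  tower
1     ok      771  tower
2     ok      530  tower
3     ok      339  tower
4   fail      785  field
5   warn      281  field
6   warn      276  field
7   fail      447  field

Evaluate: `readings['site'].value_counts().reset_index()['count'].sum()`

8

value_counts of site:
site
tower    4
field    4
Name: count, dtype: int64
reset_index():
    site  count
0  tower      4
1  field      4
Taking the sum of column 'count' gives 8.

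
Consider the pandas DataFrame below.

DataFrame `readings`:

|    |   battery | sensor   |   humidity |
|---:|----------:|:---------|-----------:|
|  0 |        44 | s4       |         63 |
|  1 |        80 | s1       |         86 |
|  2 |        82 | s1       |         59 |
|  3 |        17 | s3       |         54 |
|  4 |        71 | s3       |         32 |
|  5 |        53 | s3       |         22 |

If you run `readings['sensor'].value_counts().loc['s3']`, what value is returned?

3

value_counts of sensor:
sensor
s3    3
s1    2
s4    1
Name: count, dtype: int64
Reading off the value at index 's3', we get 3.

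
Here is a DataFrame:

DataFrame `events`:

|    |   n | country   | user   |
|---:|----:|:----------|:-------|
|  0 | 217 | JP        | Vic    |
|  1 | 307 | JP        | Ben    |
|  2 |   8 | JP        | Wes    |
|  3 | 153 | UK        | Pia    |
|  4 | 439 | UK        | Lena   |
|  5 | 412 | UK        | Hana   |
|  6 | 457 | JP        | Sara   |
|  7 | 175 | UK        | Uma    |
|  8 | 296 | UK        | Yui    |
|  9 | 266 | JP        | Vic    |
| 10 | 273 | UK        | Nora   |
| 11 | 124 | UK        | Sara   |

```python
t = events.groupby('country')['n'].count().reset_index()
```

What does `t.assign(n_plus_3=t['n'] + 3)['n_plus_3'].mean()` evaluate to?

9.0

group by country, count of n:
country
JP    5
UK    7
Name: n, dtype: int64
reset_index():
  country  n
0      JP  5
1      UK  7
add column n_plus_3 = t['n'] + 3:
  country  n  n_plus_3
0      JP  5         8
1      UK  7        10
mean of column 'n_plus_3' → 9.0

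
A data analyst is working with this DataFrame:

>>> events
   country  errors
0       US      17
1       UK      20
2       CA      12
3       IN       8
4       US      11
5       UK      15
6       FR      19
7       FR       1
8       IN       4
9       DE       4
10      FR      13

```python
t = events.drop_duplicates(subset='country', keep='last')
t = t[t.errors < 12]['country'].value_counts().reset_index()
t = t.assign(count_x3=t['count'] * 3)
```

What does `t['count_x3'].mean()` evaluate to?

3.0

drop duplicate country (keep=last):
   country  errors
2       CA      12
4       US      11
5       UK      15
8       IN       4
9       DE       4
10      FR      13
filter rows where errors < 12:
  country  errors
4      US      11
8      IN       4
9      DE       4
value_counts of country:
country
US    1
IN    1
DE    1
Name: count, dtype: int64
reset_index():
  country  count
0      US      1
1      IN      1
2      DE      1
add column count_x3 = t['count'] * 3:
  country  count  count_x3
0      US      1         3
1      IN      1         3
2      DE      1         3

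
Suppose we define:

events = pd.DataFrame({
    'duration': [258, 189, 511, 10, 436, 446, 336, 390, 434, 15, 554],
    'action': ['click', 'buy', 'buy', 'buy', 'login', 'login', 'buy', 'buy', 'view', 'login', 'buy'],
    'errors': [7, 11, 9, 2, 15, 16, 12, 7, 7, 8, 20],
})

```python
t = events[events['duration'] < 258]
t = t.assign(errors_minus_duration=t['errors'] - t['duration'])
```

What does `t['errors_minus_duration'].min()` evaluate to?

filter rows where duration < 258:
   duration action  errors
1       189    buy      11
3        10    buy       2
9        15  login       8
add column errors_minus_duration = t['errors'] - t['duration']:
   duration action  errors  errors_minus_duration
1       189    buy      11                   -178
3        10    buy       2                     -8
9        15  login       8                     -7
Hence -178.

-178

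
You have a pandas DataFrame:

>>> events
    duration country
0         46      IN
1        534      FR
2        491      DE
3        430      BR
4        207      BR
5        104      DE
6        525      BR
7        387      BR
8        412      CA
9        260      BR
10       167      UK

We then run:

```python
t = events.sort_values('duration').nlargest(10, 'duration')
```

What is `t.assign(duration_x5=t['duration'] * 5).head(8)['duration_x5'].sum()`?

sort by duration:
    duration country
0         46      IN
5        104      DE
10       167      UK
4        207      BR
9        260      BR
7        387      BR
8        412      CA
3        430      BR
2        491      DE
6        525      BR
1        534      FR
take 10 rows with largest duration:
    duration country
1        534      FR
6        525      BR
2        491      DE
3        430      BR
8        412      CA
7        387      BR
9        260      BR
4        207      BR
10       167      UK
5        104      DE
add column duration_x5 = t['duration'] * 5:
    duration country  duration_x5
1        534      FR         2670
6        525      BR         2625
2        491      DE         2455
3        430      BR         2150
8        412      CA         2060
7        387      BR         1935
9        260      BR         1300
4        207      BR         1035
10       167      UK          835
5        104      DE          520
take first 8 rows:
   duration country  duration_x5
1       534      FR         2670
6       525      BR         2625
2       491      DE         2455
3       430      BR         2150
8       412      CA         2060
7       387      BR         1935
9       260      BR         1300
4       207      BR         1035
Hence 16230.

16230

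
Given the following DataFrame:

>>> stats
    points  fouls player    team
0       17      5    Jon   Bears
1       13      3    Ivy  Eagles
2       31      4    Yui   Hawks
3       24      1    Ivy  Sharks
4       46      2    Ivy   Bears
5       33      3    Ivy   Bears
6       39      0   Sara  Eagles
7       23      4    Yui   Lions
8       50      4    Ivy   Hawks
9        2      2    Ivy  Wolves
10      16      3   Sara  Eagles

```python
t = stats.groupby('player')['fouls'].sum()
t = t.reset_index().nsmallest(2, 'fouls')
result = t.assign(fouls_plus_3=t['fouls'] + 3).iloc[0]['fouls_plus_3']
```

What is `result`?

group by player, sum of fouls:
player
Ivy     15
Jon      5
Sara     3
Yui      8
Name: fouls, dtype: int64
reset_index():
  player  fouls
0    Ivy     15
1    Jon      5
2   Sara      3
3    Yui      8
take 2 rows with smallest fouls:
  player  fouls
2   Sara      3
1    Jon      5
add column fouls_plus_3 = t['fouls'] + 3:
  player  fouls  fouls_plus_3
2   Sara      3             6
1    Jon      5             8
Taking the value at position 0, column 'fouls_plus_3' gives 6.

6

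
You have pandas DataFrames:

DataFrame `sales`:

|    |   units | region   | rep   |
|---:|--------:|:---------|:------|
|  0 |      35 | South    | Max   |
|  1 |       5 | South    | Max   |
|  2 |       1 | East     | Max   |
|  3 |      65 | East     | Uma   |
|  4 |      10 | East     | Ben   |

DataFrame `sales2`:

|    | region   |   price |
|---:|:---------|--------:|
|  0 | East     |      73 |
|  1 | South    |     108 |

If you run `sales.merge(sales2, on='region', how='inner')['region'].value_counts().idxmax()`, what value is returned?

merge on 'region' (how='inner') → 5 rows:
   units region  rep  price
0     35  South  Max    108
1      5  South  Max    108
2      1   East  Max     73
3     65   East  Uma     73
4     10   East  Ben     73
value_counts of region:
region
East     3
South    2
Name: count, dtype: int64
Hence East.

East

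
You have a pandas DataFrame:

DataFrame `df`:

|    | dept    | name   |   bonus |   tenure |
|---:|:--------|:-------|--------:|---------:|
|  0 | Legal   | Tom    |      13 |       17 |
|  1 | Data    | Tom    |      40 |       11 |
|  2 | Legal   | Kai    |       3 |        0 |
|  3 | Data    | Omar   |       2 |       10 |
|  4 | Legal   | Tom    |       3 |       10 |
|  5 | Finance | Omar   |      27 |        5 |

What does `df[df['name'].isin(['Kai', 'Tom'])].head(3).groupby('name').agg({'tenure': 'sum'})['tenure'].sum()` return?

filter rows where name in ['Kai', 'Tom']:
    dept name  bonus  tenure
0  Legal  Tom     13      17
1   Data  Tom     40      11
2  Legal  Kai      3       0
4  Legal  Tom      3      10
take first 3 rows:
    dept name  bonus  tenure
0  Legal  Tom     13      17
1   Data  Tom     40      11
2  Legal  Kai      3       0
group by name, sum of tenure:
      tenure
name        
Kai        0
Tom       28
The sum of column 'tenure' is 28.

28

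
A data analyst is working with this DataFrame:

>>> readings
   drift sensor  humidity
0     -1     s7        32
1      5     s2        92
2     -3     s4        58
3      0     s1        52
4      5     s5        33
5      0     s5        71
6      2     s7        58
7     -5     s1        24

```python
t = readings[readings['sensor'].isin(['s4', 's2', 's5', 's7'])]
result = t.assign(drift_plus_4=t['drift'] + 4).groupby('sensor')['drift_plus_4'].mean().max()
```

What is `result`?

9.0

filter rows where sensor in ['s4', 's2', 's5', 's7']:
   drift sensor  humidity
0     -1     s7        32
1      5     s2        92
2     -3     s4        58
4      5     s5        33
5      0     s5        71
6      2     s7        58
add column drift_plus_4 = t['drift'] + 4:
   drift sensor  humidity  drift_plus_4
0     -1     s7        32             3
1      5     s2        92             9
2     -3     s4        58             1
4      5     s5        33             9
5      0     s5        71             4
6      2     s7        58             6
group by sensor, mean of drift_plus_4:
sensor
s2    9.0
s4    1.0
s5    6.5
s7    4.5
Name: drift_plus_4, dtype: float64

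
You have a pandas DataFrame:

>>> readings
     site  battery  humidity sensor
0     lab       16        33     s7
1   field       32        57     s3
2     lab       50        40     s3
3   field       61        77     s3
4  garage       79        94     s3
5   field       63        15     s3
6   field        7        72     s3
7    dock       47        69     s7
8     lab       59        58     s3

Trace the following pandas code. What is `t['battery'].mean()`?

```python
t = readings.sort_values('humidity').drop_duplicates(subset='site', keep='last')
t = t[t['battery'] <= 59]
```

sort by humidity:
     site  battery  humidity sensor
5   field       63        15     s3
0     lab       16        33     s7
2     lab       50        40     s3
1   field       32        57     s3
8     lab       59        58     s3
7    dock       47        69     s7
6   field        7        72     s3
3   field       61        77     s3
4  garage       79        94     s3
drop duplicate site (keep=last):
     site  battery  humidity sensor
8     lab       59        58     s3
7    dock       47        69     s7
3   field       61        77     s3
4  garage       79        94     s3
filter rows where battery <= 59:
   site  battery  humidity sensor
8   lab       59        58     s3
7  dock       47        69     s7
So mean() = 53.0.

53.0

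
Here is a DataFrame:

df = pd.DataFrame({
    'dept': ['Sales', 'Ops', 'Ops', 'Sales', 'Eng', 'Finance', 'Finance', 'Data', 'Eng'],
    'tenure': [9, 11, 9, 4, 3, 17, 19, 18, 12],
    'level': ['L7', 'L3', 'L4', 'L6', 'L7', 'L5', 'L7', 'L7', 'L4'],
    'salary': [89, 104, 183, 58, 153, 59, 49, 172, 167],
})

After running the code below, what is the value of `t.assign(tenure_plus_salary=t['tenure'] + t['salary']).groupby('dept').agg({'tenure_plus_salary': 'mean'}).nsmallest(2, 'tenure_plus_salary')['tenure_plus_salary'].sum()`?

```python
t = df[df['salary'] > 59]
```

251.5

filter rows where salary > 59:
    dept  tenure level  salary
0  Sales       9    L7      89
1    Ops      11    L3     104
2    Ops       9    L4     183
4    Eng       3    L7     153
7   Data      18    L7     172
8    Eng      12    L4     167
add column tenure_plus_salary = t['tenure'] + t['salary']:
    dept  tenure level  salary  tenure_plus_salary
0  Sales       9    L7      89                  98
1    Ops      11    L3     104                 115
2    Ops       9    L4     183                 192
4    Eng       3    L7     153                 156
7   Data      18    L7     172                 190
8    Eng      12    L4     167                 179
group by dept, mean of tenure_plus_salary:
       tenure_plus_salary
dept                     
Data                190.0
Eng                 167.5
Ops                 153.5
Sales                98.0
take 2 rows with smallest tenure_plus_salary:
       tenure_plus_salary
dept                     
Sales                98.0
Ops                 153.5
Finally, sum of column 'tenure_plus_salary' = 251.5.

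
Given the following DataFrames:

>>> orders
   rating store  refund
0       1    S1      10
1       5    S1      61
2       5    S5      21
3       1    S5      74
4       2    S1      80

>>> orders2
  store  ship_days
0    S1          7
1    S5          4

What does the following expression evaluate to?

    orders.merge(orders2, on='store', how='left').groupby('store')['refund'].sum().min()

merge on 'store' (how='left') → 5 rows:
   rating store  refund  ship_days
0       1    S1      10          7
1       5    S1      61          7
2       5    S5      21          4
3       1    S5      74          4
4       2    S1      80          7
group by store, sum of refund:
store
S1    151
S5     95
Name: refund, dtype: int64

95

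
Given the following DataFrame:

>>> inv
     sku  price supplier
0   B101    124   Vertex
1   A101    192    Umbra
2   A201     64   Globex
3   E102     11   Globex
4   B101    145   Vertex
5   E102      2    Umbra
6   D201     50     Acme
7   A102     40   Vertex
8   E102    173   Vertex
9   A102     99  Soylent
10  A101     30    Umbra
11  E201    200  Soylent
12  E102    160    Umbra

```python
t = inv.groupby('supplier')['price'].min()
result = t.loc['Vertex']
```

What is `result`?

group by supplier, min of price:
supplier
Acme       50
Globex     11
Soylent    99
Umbra       2
Vertex     40
Name: price, dtype: int64
value at index 'Vertex' → 40

40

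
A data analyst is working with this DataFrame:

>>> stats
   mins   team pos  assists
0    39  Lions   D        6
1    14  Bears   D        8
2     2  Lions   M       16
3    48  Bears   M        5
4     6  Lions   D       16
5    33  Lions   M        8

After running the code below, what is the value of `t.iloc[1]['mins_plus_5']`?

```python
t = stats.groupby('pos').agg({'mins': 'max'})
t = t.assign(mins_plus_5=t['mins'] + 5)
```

group by pos, max of mins:
     mins
pos      
D      39
M      48
add column mins_plus_5 = t['mins'] + 5:
     mins  mins_plus_5
pos                   
D      39           44
M      48           53
Hence 53.

53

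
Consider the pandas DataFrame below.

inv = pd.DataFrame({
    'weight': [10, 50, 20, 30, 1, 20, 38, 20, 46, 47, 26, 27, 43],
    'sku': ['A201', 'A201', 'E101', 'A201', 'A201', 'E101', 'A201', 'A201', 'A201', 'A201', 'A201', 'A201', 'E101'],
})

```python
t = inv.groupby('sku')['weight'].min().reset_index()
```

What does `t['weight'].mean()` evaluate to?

group by sku, min of weight:
sku
A201     1
E101    20
Name: weight, dtype: int64
reset_index():
    sku  weight
0  A201       1
1  E101      20
mean of column 'weight' → 10.5

10.5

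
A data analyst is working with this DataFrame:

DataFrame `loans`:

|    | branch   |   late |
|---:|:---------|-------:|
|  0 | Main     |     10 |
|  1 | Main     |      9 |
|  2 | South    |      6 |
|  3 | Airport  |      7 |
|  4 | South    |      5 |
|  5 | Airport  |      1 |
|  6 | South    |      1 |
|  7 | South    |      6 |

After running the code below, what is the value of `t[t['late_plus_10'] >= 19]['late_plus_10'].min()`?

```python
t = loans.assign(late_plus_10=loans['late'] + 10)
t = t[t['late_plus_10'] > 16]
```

19

add column late_plus_10 = loans['late'] + 10:
    branch  late  late_plus_10
0     Main    10            20
1     Main     9            19
2    South     6            16
3  Airport     7            17
4    South     5            15
5  Airport     1            11
6    South     1            11
7    South     6            16
filter rows where late_plus_10 > 16:
    branch  late  late_plus_10
0     Main    10            20
1     Main     9            19
3  Airport     7            17
filter rows where late_plus_10 >= 19:
  branch  late  late_plus_10
0   Main    10            20
1   Main     9            19
min of column 'late_plus_10' → 19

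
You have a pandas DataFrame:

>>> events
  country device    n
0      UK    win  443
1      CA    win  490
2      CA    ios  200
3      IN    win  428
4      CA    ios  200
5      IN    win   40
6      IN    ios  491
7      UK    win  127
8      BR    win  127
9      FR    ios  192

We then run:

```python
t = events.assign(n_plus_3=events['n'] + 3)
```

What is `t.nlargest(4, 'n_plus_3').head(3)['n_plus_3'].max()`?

add column n_plus_3 = events['n'] + 3:
  country device    n  n_plus_3
0      UK    win  443       446
1      CA    win  490       493
2      CA    ios  200       203
3      IN    win  428       431
4      CA    ios  200       203
5      IN    win   40        43
6      IN    ios  491       494
7      UK    win  127       130
8      BR    win  127       130
9      FR    ios  192       195
take 4 rows with largest n_plus_3:
  country device    n  n_plus_3
6      IN    ios  491       494
1      CA    win  490       493
0      UK    win  443       446
3      IN    win  428       431
take first 3 rows:
  country device    n  n_plus_3
6      IN    ios  491       494
1      CA    win  490       493
0      UK    win  443       446
Taking the max of column 'n_plus_3' gives 494.

494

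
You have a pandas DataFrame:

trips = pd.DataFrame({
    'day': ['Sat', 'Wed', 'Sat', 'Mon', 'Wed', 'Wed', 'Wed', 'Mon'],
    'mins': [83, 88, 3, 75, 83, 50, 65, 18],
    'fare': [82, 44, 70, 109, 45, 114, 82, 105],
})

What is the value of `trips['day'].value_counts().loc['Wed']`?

value_counts of day:
day
Wed    4
Sat    2
Mon    2
Name: count, dtype: int64
Hence 4.

4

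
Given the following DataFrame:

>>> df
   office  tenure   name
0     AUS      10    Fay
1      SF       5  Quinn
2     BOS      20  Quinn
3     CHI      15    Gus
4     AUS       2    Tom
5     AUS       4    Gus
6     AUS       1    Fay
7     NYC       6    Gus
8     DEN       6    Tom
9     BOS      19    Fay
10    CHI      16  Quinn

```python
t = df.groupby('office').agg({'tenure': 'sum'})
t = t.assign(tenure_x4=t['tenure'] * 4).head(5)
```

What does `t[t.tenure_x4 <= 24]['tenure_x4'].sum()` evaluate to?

48

group by office, sum of tenure:
        tenure
office        
AUS         17
BOS         39
CHI         31
DEN          6
NYC          6
SF           5
add column tenure_x4 = t['tenure'] * 4:
        tenure  tenure_x4
office                   
AUS         17         68
BOS         39        156
CHI         31        124
DEN          6         24
NYC          6         24
SF           5         20
take first 5 rows:
        tenure  tenure_x4
office                   
AUS         17         68
BOS         39        156
CHI         31        124
DEN          6         24
NYC          6         24
filter rows where tenure_x4 <= 24:
        tenure  tenure_x4
office                   
DEN          6         24
NYC          6         24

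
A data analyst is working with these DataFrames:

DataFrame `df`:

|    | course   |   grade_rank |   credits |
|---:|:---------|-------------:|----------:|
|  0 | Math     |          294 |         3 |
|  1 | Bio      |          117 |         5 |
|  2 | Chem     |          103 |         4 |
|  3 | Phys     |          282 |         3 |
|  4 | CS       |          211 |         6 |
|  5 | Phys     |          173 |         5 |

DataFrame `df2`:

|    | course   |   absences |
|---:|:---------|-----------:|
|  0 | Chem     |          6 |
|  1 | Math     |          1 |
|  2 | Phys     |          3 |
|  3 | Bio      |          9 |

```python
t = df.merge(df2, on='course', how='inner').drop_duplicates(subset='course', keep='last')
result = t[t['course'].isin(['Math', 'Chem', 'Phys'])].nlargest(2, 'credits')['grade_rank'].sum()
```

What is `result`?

merge on 'course' (how='inner') → 5 rows:
  course  grade_rank  credits  absences
0   Math         294        3         1
1    Bio         117        5         9
2   Chem         103        4         6
3   Phys         282        3         3
4   Phys         173        5         3
drop duplicate course (keep=last):
  course  grade_rank  credits  absences
0   Math         294        3         1
1    Bio         117        5         9
2   Chem         103        4         6
4   Phys         173        5         3
filter rows where course in ['Math', 'Chem', 'Phys']:
  course  grade_rank  credits  absences
0   Math         294        3         1
2   Chem         103        4         6
4   Phys         173        5         3
take 2 rows with largest credits:
  course  grade_rank  credits  absences
4   Phys         173        5         3
2   Chem         103        4         6
The sum of column 'grade_rank' is 276.

276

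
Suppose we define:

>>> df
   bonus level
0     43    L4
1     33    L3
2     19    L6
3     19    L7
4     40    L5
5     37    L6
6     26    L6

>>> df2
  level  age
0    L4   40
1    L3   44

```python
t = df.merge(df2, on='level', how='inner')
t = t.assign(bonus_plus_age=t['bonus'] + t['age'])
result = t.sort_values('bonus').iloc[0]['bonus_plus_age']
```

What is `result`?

77

merge on 'level' (how='inner') → 2 rows:
   bonus level  age
0     43    L4   40
1     33    L3   44
add column bonus_plus_age = t['bonus'] + t['age']:
   bonus level  age  bonus_plus_age
0     43    L4   40              83
1     33    L3   44              77
sort by bonus:
   bonus level  age  bonus_plus_age
1     33    L3   44              77
0     43    L4   40              83
Reading off the value at position 0, column 'bonus_plus_age', we get 77.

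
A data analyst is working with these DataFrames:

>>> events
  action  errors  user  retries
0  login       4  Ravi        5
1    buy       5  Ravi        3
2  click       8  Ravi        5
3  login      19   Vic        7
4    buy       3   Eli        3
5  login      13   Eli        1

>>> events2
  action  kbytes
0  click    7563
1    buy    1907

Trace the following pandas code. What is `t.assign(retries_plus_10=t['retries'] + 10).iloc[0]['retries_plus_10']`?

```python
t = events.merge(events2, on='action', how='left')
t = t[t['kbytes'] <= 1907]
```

13

merge on 'action' (how='left') → 6 rows:
  action  errors  user  retries  kbytes
0  login       4  Ravi        5     NaN
1    buy       5  Ravi        3  1907.0
2  click       8  Ravi        5  7563.0
3  login      19   Vic        7     NaN
4    buy       3   Eli        3  1907.0
5  login      13   Eli        1     NaN
filter rows where kbytes <= 1907:
  action  errors  user  retries  kbytes
1    buy       5  Ravi        3  1907.0
4    buy       3   Eli        3  1907.0
add column retries_plus_10 = t['retries'] + 10:
  action  errors  user  retries  kbytes  retries_plus_10
1    buy       5  Ravi        3  1907.0               13
4    buy       3   Eli        3  1907.0               13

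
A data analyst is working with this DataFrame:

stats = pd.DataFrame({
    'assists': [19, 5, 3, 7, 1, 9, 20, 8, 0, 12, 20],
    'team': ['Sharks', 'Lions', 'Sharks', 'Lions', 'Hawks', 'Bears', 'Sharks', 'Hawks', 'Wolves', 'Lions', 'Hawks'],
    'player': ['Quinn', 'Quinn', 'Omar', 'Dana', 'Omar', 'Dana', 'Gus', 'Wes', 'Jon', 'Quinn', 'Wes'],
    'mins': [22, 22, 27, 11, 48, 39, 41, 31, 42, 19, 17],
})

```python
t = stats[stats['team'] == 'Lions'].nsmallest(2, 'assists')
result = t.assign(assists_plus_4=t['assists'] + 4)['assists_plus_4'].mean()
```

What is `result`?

filter rows where team == 'Lions':
   assists   team player  mins
1        5  Lions  Quinn    22
3        7  Lions   Dana    11
9       12  Lions  Quinn    19
take 2 rows with smallest assists:
   assists   team player  mins
1        5  Lions  Quinn    22
3        7  Lions   Dana    11
add column assists_plus_4 = t['assists'] + 4:
   assists   team player  mins  assists_plus_4
1        5  Lions  Quinn    22               9
3        7  Lions   Dana    11              11
Taking the mean of column 'assists_plus_4' gives 10.0.

10.0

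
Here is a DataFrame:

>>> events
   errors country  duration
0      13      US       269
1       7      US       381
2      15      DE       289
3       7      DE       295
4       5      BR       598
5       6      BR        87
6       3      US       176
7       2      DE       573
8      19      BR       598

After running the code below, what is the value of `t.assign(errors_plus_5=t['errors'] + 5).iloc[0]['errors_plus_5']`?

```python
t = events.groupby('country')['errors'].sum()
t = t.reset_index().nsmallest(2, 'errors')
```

28

group by country, sum of errors:
country
BR    30
DE    24
US    23
Name: errors, dtype: int64
reset_index():
  country  errors
0      BR      30
1      DE      24
2      US      23
take 2 rows with smallest errors:
  country  errors
2      US      23
1      DE      24
add column errors_plus_5 = t['errors'] + 5:
  country  errors  errors_plus_5
2      US      23             28
1      DE      24             29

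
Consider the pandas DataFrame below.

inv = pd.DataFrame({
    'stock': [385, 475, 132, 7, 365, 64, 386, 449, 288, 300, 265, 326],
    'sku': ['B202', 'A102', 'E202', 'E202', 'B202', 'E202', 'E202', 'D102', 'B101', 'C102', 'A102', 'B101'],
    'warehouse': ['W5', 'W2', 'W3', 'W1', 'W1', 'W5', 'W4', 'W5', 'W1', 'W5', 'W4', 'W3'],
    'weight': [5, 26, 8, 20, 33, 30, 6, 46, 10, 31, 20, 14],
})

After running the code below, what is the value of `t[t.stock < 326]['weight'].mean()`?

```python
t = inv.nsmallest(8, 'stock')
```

take 8 rows with smallest stock:
    stock   sku warehouse  weight
3       7  E202        W1      20
5      64  E202        W5      30
2     132  E202        W3       8
10    265  A102        W4      20
8     288  B101        W1      10
9     300  C102        W5      31
11    326  B101        W3      14
4     365  B202        W1      33
filter rows where stock < 326:
    stock   sku warehouse  weight
3       7  E202        W1      20
5      64  E202        W5      30
2     132  E202        W3       8
10    265  A102        W4      20
8     288  B101        W1      10
9     300  C102        W5      31

19.8333333333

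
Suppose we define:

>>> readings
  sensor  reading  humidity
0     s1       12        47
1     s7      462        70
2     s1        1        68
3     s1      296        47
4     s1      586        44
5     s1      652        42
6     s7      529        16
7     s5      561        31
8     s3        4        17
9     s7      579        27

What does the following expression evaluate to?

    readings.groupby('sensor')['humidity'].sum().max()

248

group by sensor, sum of humidity:
sensor
s1    248
s3     17
s5     31
s7    113
Name: humidity, dtype: int64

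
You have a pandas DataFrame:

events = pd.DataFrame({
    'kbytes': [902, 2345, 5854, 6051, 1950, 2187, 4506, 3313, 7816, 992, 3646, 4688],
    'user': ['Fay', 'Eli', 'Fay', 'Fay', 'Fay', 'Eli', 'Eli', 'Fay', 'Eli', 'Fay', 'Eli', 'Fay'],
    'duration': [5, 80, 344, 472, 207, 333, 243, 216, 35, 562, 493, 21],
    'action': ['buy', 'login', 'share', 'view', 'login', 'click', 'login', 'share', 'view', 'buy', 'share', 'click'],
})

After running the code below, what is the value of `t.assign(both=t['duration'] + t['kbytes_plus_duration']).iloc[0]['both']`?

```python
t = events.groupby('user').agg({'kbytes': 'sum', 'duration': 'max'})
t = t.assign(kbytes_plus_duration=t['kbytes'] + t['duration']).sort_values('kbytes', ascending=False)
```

24874

group by user: sum(kbytes), max(duration):
      kbytes  duration
user                  
Eli    20500       493
Fay    23750       562
add column kbytes_plus_duration = t['kbytes'] + t['duration']:
      kbytes  duration  kbytes_plus_duration
user                                        
Eli    20500       493                 20993
Fay    23750       562                 24312
sort by kbytes descending:
      kbytes  duration  kbytes_plus_duration
user                                        
Fay    23750       562                 24312
Eli    20500       493                 20993
add column both = t['duration'] + t['kbytes_plus_duration']:
      kbytes  duration  kbytes_plus_duration   both
user                                               
Fay    23750       562                 24312  24874
Eli    20500       493                 20993  21486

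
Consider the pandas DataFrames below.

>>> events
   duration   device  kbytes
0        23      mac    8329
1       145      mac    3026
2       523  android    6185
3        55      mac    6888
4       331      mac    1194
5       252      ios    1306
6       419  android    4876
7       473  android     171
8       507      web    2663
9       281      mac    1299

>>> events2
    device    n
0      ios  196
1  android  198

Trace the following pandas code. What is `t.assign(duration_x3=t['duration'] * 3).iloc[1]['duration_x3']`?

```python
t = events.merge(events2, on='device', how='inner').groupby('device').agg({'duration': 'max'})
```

756

merge on 'device' (how='inner') → 4 rows:
   duration   device  kbytes    n
0       523  android    6185  198
1       252      ios    1306  196
2       419  android    4876  198
3       473  android     171  198
group by device, max of duration:
         duration
device           
android       523
ios           252
add column duration_x3 = t['duration'] * 3:
         duration  duration_x3
device                        
android       523         1569
ios           252          756
Finally, value at position 1, column 'duration_x3' = 756.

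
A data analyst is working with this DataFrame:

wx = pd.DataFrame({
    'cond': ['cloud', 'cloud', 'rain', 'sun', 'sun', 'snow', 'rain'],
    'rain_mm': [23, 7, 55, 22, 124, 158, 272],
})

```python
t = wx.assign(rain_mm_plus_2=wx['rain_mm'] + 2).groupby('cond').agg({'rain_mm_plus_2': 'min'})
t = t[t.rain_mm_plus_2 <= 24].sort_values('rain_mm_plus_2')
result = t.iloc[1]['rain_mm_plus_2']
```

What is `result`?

add column rain_mm_plus_2 = wx['rain_mm'] + 2:
    cond  rain_mm  rain_mm_plus_2
0  cloud       23              25
1  cloud        7               9
2   rain       55              57
3    sun       22              24
4    sun      124             126
5   snow      158             160
6   rain      272             274
group by cond, min of rain_mm_plus_2:
       rain_mm_plus_2
cond                 
cloud               9
rain               57
snow              160
sun                24
filter rows where rain_mm_plus_2 <= 24:
       rain_mm_plus_2
cond                 
cloud               9
sun                24
sort by rain_mm_plus_2:
       rain_mm_plus_2
cond                 
cloud               9
sun                24
Then the value at position 1, column 'rain_mm_plus_2': 24

24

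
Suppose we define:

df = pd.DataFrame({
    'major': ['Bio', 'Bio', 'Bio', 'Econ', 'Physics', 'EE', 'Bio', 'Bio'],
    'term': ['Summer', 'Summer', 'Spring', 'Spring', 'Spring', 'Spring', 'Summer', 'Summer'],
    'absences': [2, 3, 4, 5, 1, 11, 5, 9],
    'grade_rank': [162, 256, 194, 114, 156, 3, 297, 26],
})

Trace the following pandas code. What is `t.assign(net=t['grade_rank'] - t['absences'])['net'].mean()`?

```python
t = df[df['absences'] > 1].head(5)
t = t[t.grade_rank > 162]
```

filter rows where absences > 1:
  major    term  absences  grade_rank
0   Bio  Summer         2         162
1   Bio  Summer         3         256
2   Bio  Spring         4         194
3  Econ  Spring         5         114
5    EE  Spring        11           3
6   Bio  Summer         5         297
7   Bio  Summer         9          26
take first 5 rows:
  major    term  absences  grade_rank
0   Bio  Summer         2         162
1   Bio  Summer         3         256
2   Bio  Spring         4         194
3  Econ  Spring         5         114
5    EE  Spring        11           3
filter rows where grade_rank > 162:
  major    term  absences  grade_rank
1   Bio  Summer         3         256
2   Bio  Spring         4         194
add column net = t['grade_rank'] - t['absences']:
  major    term  absences  grade_rank  net
1   Bio  Summer         3         256  253
2   Bio  Spring         4         194  190
Hence 221.5.

221.5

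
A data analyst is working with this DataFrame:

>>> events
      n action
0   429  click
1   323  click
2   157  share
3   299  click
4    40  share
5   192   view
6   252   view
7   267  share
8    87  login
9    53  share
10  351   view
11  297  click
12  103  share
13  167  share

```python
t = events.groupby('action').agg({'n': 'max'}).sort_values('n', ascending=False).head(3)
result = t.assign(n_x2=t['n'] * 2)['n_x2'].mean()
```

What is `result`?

698.0

group by action, max of n:
          n
action     
click   429
login    87
share   267
view    351
sort by n descending:
          n
action     
click   429
view    351
share   267
login    87
take first 3 rows:
          n
action     
click   429
view    351
share   267
add column n_x2 = t['n'] * 2:
          n  n_x2
action           
click   429   858
view    351   702
share   267   534
mean of column 'n_x2' → 698.0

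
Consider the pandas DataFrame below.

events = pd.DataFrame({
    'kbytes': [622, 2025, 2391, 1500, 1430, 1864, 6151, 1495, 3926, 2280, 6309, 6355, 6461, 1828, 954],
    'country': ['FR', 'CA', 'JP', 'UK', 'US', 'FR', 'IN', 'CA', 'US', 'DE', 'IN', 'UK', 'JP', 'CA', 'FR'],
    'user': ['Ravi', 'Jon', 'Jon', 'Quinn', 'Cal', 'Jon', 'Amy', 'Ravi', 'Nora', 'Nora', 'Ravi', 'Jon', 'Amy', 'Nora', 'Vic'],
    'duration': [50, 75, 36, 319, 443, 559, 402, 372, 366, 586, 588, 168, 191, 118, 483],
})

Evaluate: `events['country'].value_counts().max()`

value_counts of country:
country
FR    3
CA    3
JP    2
UK    2
US    2
IN    2
DE    1
Name: count, dtype: int64
Reading off the max of the resulting series, we get 3.

3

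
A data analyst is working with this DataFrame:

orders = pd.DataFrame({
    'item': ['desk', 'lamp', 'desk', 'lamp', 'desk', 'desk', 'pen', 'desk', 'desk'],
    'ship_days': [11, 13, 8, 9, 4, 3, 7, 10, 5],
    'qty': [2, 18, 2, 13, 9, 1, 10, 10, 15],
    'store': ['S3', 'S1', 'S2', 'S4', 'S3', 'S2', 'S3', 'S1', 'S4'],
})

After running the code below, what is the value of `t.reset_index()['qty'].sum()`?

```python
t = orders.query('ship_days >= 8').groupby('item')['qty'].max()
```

28

filter rows where ship_days >= 8:
   item  ship_days  qty store
0  desk         11    2    S3
1  lamp         13   18    S1
2  desk          8    2    S2
3  lamp          9   13    S4
7  desk         10   10    S1
group by item, max of qty:
item
desk    10
lamp    18
Name: qty, dtype: int64
reset_index():
   item  qty
0  desk   10
1  lamp   18
So sum() = 28.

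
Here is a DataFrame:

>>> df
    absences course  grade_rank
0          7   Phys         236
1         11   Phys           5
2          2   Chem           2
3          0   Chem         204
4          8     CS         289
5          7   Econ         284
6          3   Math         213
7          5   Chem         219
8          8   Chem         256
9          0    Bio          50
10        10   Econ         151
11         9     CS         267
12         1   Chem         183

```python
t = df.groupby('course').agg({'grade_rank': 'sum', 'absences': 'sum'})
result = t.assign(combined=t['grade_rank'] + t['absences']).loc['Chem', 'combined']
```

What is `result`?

880

group by course: sum(grade_rank), sum(absences):
        grade_rank  absences
course                      
Bio             50         0
CS             556        17
Chem           864        16
Econ           435        17
Math           213         3
Phys           241        18
add column combined = t['grade_rank'] + t['absences']:
        grade_rank  absences  combined
course                                
Bio             50         0        50
CS             556        17       573
Chem           864        16       880
Econ           435        17       452
Math           213         3       216
Phys           241        18       259
Reading off the value at row 'Chem', column 'combined', we get 880.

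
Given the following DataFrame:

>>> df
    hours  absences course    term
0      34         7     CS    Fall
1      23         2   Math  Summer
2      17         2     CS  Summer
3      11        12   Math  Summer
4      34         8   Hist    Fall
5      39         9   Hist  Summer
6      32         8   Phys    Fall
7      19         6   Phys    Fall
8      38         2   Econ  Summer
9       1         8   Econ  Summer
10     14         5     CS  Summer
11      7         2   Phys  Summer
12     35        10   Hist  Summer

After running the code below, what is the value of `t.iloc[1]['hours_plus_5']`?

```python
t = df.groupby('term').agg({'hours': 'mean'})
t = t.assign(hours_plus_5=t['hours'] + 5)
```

group by term, mean of hours:
            hours
term             
Fall    29.750000
Summer  20.555556
add column hours_plus_5 = t['hours'] + 5:
            hours  hours_plus_5
term                           
Fall    29.750000     34.750000
Summer  20.555556     25.555556
Hence 25.5555555556.

25.5555555556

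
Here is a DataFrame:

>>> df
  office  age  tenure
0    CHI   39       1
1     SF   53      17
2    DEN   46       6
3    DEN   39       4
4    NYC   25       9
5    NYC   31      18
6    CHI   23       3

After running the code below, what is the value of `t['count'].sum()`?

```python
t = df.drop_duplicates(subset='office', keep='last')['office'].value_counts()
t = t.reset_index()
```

4

drop duplicate office (keep=last):
  office  age  tenure
1     SF   53      17
3    DEN   39       4
5    NYC   31      18
6    CHI   23       3
value_counts of office:
office
SF     1
DEN    1
NYC    1
CHI    1
Name: count, dtype: int64
reset_index():
  office  count
0     SF      1
1    DEN      1
2    NYC      1
3    CHI      1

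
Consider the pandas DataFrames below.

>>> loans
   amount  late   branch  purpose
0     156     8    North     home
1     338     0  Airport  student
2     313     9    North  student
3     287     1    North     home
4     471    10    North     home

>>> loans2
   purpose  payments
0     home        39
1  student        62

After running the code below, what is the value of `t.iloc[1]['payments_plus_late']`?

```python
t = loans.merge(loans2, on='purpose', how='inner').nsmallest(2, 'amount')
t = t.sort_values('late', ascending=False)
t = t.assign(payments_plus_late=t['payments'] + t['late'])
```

merge on 'purpose' (how='inner') → 5 rows:
   amount  late   branch  purpose  payments
0     156     8    North     home        39
1     338     0  Airport  student        62
2     313     9    North  student        62
3     287     1    North     home        39
4     471    10    North     home        39
take 2 rows with smallest amount:
   amount  late branch purpose  payments
0     156     8  North    home        39
3     287     1  North    home        39
sort by late descending:
   amount  late branch purpose  payments
0     156     8  North    home        39
3     287     1  North    home        39
add column payments_plus_late = t['payments'] + t['late']:
   amount  late branch purpose  payments  payments_plus_late
0     156     8  North    home        39                  47
3     287     1  North    home        39                  40

40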